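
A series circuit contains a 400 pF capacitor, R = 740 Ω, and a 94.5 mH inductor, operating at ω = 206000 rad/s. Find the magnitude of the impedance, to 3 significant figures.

X_L = ωL = 19500 Ω
X_C = 1/(ωC) = 12100 Ω
Net reactance X = X_L − X_C = 7330 Ω
Z = 740 + j7330 Ω
|Z| = √(740² + 7330²) = 7370 Ω

7370 Ω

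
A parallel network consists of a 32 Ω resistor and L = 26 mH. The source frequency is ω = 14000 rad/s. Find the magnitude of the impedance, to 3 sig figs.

31.9 Ω

X_L = ωL = 364 Ω
Parallel: admittances add. Y = 1/R + 1/(jωL)
Y = (0.0312 − j0.00275) S
|Y| = 0.0314 S → |Z| = 1/|Y| = 31.9 Ω, ∠Z = −∠Y = 5.02°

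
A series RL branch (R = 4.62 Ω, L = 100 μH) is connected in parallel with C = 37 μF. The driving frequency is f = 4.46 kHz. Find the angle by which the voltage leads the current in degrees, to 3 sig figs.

-80.5°

ω = 2πf = 28020 rad/s
X_L = ωL = 2.80 Ω
X_C = 1/(ωC) = 0.964 Ω
Branch 1 (R+jX_L): Z₁ = 4.62 + j2.80 Ω, |Z₁| = 5.40 Ω
Branch 2 (−jX_C): Z₂ = −j0.964 Ω
Parallel: Z = Z₁Z₂/(Z₁+Z₂), |Z| = 1.05 Ω, ∠Z = -80.5°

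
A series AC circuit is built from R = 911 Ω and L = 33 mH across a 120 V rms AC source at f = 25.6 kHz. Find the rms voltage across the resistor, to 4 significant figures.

20.30 V

ω = 2πf = 160800 rad/s
X_L = ωL = 5308 Ω
Z = 911.0 + j5308 Ω
|Z| = √(911.0² + 5308²) = 5386 Ω
I = V/|Z| = 22.28 mA
V_R = I·|Z_R| = 0.02228 × 911.0 = 20.30 V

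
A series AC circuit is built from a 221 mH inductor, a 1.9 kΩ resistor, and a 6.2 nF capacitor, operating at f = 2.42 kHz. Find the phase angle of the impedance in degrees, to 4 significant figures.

ω = 2πf = 15210 rad/s
X_L = ωL = 3360 Ω
X_C = 1/(ωC) = 10610 Ω
Net reactance X = X_L − X_C = -7247 Ω
Z = 1900 − j7247 Ω
|Z| = √(1900² + 7247²) = 7492 Ω
∠Z = arctan(-7247/1900) = -75.31°

-75.31°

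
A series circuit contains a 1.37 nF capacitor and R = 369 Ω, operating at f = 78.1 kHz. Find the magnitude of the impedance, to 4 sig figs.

ω = 2πf = 490700 rad/s
X_C = 1/(ωC) = 1487 Ω
Z = 369.0 − j1487 Ω
|Z| = √(369.0² + 1487²) = 1533 Ω

1533 Ω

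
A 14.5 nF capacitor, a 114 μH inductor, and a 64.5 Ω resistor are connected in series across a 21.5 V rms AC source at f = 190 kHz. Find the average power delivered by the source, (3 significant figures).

ω = 2πf = 1.194e+06 rad/s
X_L = ωL = 136 Ω
X_C = 1/(ωC) = 57.8 Ω
Net reactance X = X_L − X_C = 78.3 Ω
Z = 64.5 + j78.3 Ω
|Z| = √(64.5² + 78.3²) = 101 Ω
∠Z = arctan(78.3/64.5) = 50.5°
I = V/|Z| = 212 mA
P = VI cos φ = 21.5 × 0.212 × cos(50.5°) = 2.90 W

2.90 W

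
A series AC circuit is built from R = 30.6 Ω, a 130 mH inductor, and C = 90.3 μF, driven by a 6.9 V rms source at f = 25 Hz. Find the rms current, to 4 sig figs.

ω = 2πf = 157.1 rad/s
X_L = ωL = 20.42 Ω
X_C = 1/(ωC) = 70.50 Ω
Net reactance X = X_L − X_C = -50.08 Ω
Z = 30.60 − j50.08 Ω
|Z| = √(30.60² + 50.08²) = 58.69 Ω
I = V/|Z| = 6.9/58.69 = 117.6 mA

117.6 mA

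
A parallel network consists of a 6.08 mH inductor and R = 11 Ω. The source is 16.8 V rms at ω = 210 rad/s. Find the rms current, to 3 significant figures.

13.2 A

X_L = ωL = 1.28 Ω
Parallel: admittances add. Y = 1/R + 1/(jωL)
Y = (0.0909 − j0.783) S
|Y| = 0.788 S → |Z| = 1/|Y| = 1.27 Ω, ∠Z = −∠Y = 83.4°
I = V/|Z| = 16.8/1.27 = 13.2 A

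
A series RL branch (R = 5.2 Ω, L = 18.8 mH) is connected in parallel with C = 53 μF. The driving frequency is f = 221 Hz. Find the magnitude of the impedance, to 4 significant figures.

ω = 2πf = 1389 rad/s
X_L = ωL = 26.11 Ω
X_C = 1/(ωC) = 13.59 Ω
Branch 1 (R+jX_L): Z₁ = 5.200 + j26.11 Ω, |Z₁| = 26.62 Ω
Branch 2 (−jX_C): Z₂ = −j13.59 Ω
Parallel: Z = Z₁Z₂/(Z₁+Z₂), |Z| = 26.68 Ω, ∠Z = -78.71°

26.68 Ω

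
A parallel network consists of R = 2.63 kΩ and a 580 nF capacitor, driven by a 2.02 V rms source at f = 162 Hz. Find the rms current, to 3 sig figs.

1.42 mA

ω = 2πf = 1018 rad/s
X_C = 1/(ωC) = 1690 Ω
Parallel: admittances add. Y = 1/R + jωC
Y = (0.000380 + j0.000590) S
|Y| = 0.000702 S → |Z| = 1/|Y| = 1420 Ω, ∠Z = −∠Y = -57.2°
I = V/|Z| = 2.02/1420 = 1.42 mA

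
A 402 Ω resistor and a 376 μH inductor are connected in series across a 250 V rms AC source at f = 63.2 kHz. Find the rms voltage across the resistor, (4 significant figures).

ω = 2πf = 397100 rad/s
X_L = ωL = 149.3 Ω
Z = 402.0 + j149.3 Ω
|Z| = √(402.0² + 149.3²) = 428.8 Ω
I = V/|Z| = 583.0 mA
V_R = I·|Z_R| = 0.5830 × 402.0 = 234.4 V

234.4 V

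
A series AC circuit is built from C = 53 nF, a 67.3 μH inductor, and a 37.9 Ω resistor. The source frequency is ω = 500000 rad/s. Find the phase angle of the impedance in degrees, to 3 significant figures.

X_L = ωL = 33.6 Ω
X_C = 1/(ωC) = 37.7 Ω
Net reactance X = X_L − X_C = -4.09 Ω
Z = 37.9 − j4.09 Ω
|Z| = √(37.9² + 4.09²) = 38.1 Ω
∠Z = arctan(-4.09/37.9) = -6.15°

-6.15°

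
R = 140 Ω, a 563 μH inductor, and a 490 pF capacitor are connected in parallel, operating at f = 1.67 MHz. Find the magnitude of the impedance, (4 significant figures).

ω = 2πf = 1.049e+07 rad/s
X_L = ωL = 5908 Ω
X_C = 1/(ωC) = 194.5 Ω
Parallel: admittances add. Y = 1/R + 1/(jωL) + jωC
Y = (0.007143 + j0.004972) S
|Y| = 0.008703 S → |Z| = 1/|Y| = 114.9 Ω, ∠Z = −∠Y = -34.84°

114.9 Ω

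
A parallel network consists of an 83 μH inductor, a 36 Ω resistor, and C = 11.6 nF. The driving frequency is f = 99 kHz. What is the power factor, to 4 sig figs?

ω = 2πf = 622000 rad/s
X_L = ωL = 51.63 Ω
X_C = 1/(ωC) = 138.6 Ω
Parallel: admittances add. Y = 1/R + 1/(jωL) + jωC
Y = (0.02778 − j0.01215) S
|Y| = 0.03032 S → |Z| = 1/|Y| = 32.98 Ω, ∠Z = −∠Y = 23.63°
cos φ = cos(23.63°) = 0.9162

0.9162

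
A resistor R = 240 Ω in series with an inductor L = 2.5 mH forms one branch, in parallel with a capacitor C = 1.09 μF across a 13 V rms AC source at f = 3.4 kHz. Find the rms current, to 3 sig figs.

296 mA

ω = 2πf = 21360 rad/s
X_L = ωL = 53.4 Ω
X_C = 1/(ωC) = 42.9 Ω
Branch 1 (R+jX_L): Z₁ = 240 + j53.4 Ω, |Z₁| = 246 Ω
Branch 2 (−jX_C): Z₂ = −j42.9 Ω
Parallel: Z = Z₁Z₂/(Z₁+Z₂), |Z| = 44.0 Ω, ∠Z = -80.0°
I = V/|Z| = 13/44.0 = 296 mA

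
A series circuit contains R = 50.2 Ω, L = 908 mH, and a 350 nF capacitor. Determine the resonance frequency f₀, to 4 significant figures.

ω₀ = 1/√(LC) = 1/√(0.908 × 3.5e-07) = 1774 rad/s
f₀ = ω₀/(2π) = 282.3 Hz

282.3 Hz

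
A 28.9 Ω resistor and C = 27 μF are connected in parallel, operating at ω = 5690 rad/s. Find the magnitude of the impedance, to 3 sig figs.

6.35 Ω

X_C = 1/(ωC) = 6.51 Ω
Parallel: admittances add. Y = 1/R + jωC
Y = (0.0346 + j0.154) S
|Y| = 0.157 S → |Z| = 1/|Y| = 6.35 Ω, ∠Z = −∠Y = -77.3°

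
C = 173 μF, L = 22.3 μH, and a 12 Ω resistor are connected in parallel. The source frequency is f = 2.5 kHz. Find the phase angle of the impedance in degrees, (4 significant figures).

58.75°

ω = 2πf = 15710 rad/s
X_L = ωL = 0.3503 Ω
X_C = 1/(ωC) = 0.3680 Ω
Parallel: admittances add. Y = 1/R + 1/(jωL) + jωC
Y = (0.08333 − j0.1373) S
|Y| = 0.1606 S → |Z| = 1/|Y| = 6.226 Ω, ∠Z = −∠Y = 58.75°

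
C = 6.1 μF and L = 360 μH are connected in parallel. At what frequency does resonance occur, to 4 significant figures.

3.396 kHz

ω₀ = 1/√(LC) = 1/√(0.00036 × 6.1e-06) = 21340 rad/s
f₀ = ω₀/(2π) = 3.396 kHz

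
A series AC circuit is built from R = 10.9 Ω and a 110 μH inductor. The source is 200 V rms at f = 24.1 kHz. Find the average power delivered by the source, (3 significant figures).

1.10 kW

ω = 2πf = 151400 rad/s
X_L = ωL = 16.7 Ω
Z = 10.9 + j16.7 Ω
|Z| = √(10.9² + 16.7²) = 19.9 Ω
∠Z = arctan(16.7/10.9) = 56.8°
I = V/|Z| = 10.0 A
P = VI cos φ = 200 × 10.0 × cos(56.8°) = 1.10 kW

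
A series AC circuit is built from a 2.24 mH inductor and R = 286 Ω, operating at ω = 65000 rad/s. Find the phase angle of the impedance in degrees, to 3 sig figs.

27.0°

X_L = ωL = 146 Ω
Z = 286 + j146 Ω
|Z| = √(286² + 146²) = 321 Ω
∠Z = arctan(146/286) = 27.0°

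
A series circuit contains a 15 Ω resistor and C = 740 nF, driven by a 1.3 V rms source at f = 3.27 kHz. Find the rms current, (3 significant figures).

19.3 mA

ω = 2πf = 20550 rad/s
X_C = 1/(ωC) = 65.8 Ω
Z = 15.0 − j65.8 Ω
|Z| = √(15.0² + 65.8²) = 67.5 Ω
I = V/|Z| = 1.3/67.5 = 19.3 mA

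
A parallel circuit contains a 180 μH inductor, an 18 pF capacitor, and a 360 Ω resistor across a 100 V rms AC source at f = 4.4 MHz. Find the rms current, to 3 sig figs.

ω = 2πf = 2.765e+07 rad/s
X_L = ωL = 4980 Ω
X_C = 1/(ωC) = 2010 Ω
Parallel: admittances add. Y = 1/R + 1/(jωL) + jωC
Y = (0.00278 + j0.000297) S
|Y| = 0.00279 S → |Z| = 1/|Y| = 358 Ω, ∠Z = −∠Y = -6.10°
I = V/|Z| = 100/358 = 279 mA

279 mA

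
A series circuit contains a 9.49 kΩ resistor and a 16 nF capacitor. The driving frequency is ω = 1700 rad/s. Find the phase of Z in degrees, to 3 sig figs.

-75.5°

X_C = 1/(ωC) = 36800 Ω
Z = 9490 − j36800 Ω
|Z| = √(9490² + 36800²) = 38000 Ω
∠Z = arctan(-36800/9490) = -75.5°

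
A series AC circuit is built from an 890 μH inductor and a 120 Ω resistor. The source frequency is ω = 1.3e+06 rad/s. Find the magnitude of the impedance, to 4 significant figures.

1163 Ω

X_L = ωL = 1157 Ω
Z = 120.0 + j1157 Ω
|Z| = √(120.0² + 1157²) = 1163 Ω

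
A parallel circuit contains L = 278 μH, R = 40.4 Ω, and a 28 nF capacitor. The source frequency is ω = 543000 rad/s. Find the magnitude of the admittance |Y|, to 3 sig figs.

26.2 mS

X_L = ωL = 151 Ω
X_C = 1/(ωC) = 65.8 Ω
Parallel: admittances add. Y = 1/R + 1/(jωL) + jωC
Y = (0.0248 + j0.00858) S
|Y| = 0.0262 S → |Z| = 1/|Y| = 38.2 Ω, ∠Z = −∠Y = -19.1°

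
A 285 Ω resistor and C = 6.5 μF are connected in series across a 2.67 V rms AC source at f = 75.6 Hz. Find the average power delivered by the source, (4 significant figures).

10.92 mW

ω = 2πf = 475.0 rad/s
X_C = 1/(ωC) = 323.9 Ω
Z = 285.0 − j323.9 Ω
|Z| = √(285.0² + 323.9²) = 431.4 Ω
∠Z = arctan(-323.9/285.0) = -48.65°
I = V/|Z| = 6.189 mA
P = VI cos φ = 2.67 × 0.006189 × cos(-48.65°) = 10.92 mW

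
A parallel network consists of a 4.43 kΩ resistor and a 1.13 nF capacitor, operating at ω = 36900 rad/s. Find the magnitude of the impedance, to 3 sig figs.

4360 Ω

X_C = 1/(ωC) = 24000 Ω
Parallel: admittances add. Y = 1/R + jωC
Y = (0.000226 + j4.17e-05) S
|Y| = 0.000230 S → |Z| = 1/|Y| = 4360 Ω, ∠Z = −∠Y = -10.5°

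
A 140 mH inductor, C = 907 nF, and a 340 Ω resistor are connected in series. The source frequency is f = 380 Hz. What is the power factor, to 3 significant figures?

0.936

ω = 2πf = 2388 rad/s
X_L = ωL = 334 Ω
X_C = 1/(ωC) = 462 Ω
Net reactance X = X_L − X_C = -128 Ω
Z = 340 − j128 Ω
|Z| = √(340² + 128²) = 363 Ω
∠Z = arctan(-128/340) = -20.6°
cos φ = cos(-20.6°) = 0.936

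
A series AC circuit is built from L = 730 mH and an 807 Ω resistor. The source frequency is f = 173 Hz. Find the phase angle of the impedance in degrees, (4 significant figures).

44.52°

ω = 2πf = 1087 rad/s
X_L = ωL = 793.5 Ω
Z = 807.0 + j793.5 Ω
|Z| = √(807.0² + 793.5²) = 1132 Ω
∠Z = arctan(793.5/807.0) = 44.52°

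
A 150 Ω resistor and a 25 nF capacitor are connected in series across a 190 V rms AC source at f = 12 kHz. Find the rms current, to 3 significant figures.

ω = 2πf = 75400 rad/s
X_C = 1/(ωC) = 531 Ω
Z = 150 − j531 Ω
|Z| = √(150² + 531²) = 551 Ω
I = V/|Z| = 190/551 = 345 mA

345 mA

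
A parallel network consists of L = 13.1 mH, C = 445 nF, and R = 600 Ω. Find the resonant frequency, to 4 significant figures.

ω₀ = 1/√(LC) = 1/√(0.0131 × 4.45e-07) = 13100 rad/s
f₀ = ω₀/(2π) = 2.085 kHz

2.085 kHz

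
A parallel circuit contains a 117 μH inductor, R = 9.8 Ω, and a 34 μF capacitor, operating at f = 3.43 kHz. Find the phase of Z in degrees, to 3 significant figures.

-73.1°

ω = 2πf = 21550 rad/s
X_L = ωL = 2.52 Ω
X_C = 1/(ωC) = 1.36 Ω
Parallel: admittances add. Y = 1/R + 1/(jωL) + jωC
Y = (0.102 + j0.336) S
|Y| = 0.351 S → |Z| = 1/|Y| = 2.85 Ω, ∠Z = −∠Y = -73.1°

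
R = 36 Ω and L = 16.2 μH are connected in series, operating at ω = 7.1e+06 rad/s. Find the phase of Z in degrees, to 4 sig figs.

X_L = ωL = 115.0 Ω
Z = 36.00 + j115.0 Ω
|Z| = √(36.00² + 115.0²) = 120.5 Ω
∠Z = arctan(115.0/36.00) = 72.62°

72.62°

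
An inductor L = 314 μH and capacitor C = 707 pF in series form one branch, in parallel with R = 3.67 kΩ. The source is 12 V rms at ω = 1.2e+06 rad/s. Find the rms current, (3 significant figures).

X_L = ωL = 377 Ω
X_C = 1/(ωC) = 1180 Ω
Branch 1: Z₁ = R = 3670 Ω
Branch 2 (series LC): Z₂ = j(X_L − X_C) = −j802 Ω
Parallel: Z = Z₁Z₂/(Z₁+Z₂), |Z| = 783 Ω, ∠Z = -77.7°
I = V/|Z| = 12/783 = 15.3 mA

15.3 mA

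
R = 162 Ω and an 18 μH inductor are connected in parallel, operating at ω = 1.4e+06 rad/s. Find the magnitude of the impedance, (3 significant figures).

24.9 Ω

X_L = ωL = 25.2 Ω
Parallel: admittances add. Y = 1/R + 1/(jωL)
Y = (0.00617 − j0.0397) S
|Y| = 0.0402 S → |Z| = 1/|Y| = 24.9 Ω, ∠Z = −∠Y = 81.2°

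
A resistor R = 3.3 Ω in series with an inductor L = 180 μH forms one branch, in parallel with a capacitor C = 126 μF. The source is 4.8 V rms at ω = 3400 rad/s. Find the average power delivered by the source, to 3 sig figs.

6.75 W

X_L = ωL = 0.612 Ω
X_C = 1/(ωC) = 2.33 Ω
Branch 1 (R+jX_L): Z₁ = 3.30 + j0.612 Ω, |Z₁| = 3.36 Ω
Branch 2 (−jX_C): Z₂ = −j2.33 Ω
Parallel: Z = Z₁Z₂/(Z₁+Z₂), |Z| = 2.10 Ω, ∠Z = -51.9°
I = V/|Z| = 2.28 A
P = VI cos φ = 4.8 × 2.28 × cos(-51.9°) = 6.75 W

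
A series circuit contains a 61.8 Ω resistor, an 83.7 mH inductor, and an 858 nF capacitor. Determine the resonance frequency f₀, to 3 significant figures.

594 Hz

ω₀ = 1/√(LC) = 1/√(0.0837 × 8.58e-07) = 3732 rad/s
f₀ = ω₀/(2π) = 594 Hz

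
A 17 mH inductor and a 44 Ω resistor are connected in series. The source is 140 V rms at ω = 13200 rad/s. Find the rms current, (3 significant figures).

X_L = ωL = 224 Ω
Z = 44.0 + j224 Ω
|Z| = √(44.0² + 224²) = 229 Ω
I = V/|Z| = 140/229 = 612 mA

612 mA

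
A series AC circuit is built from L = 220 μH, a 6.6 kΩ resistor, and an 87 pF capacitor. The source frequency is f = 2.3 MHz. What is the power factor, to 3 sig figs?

ω = 2πf = 1.445e+07 rad/s
X_L = ωL = 3180 Ω
X_C = 1/(ωC) = 795 Ω
Net reactance X = X_L − X_C = 2380 Ω
Z = 6600 + j2380 Ω
|Z| = √(6600² + 2380²) = 7020 Ω
∠Z = arctan(2380/6600) = 19.9°
cos φ = cos(19.9°) = 0.941

0.941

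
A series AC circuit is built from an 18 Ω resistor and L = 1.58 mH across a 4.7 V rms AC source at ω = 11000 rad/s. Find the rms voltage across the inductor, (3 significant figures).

X_L = ωL = 17.4 Ω
Z = 18.0 + j17.4 Ω
|Z| = √(18.0² + 17.4²) = 25.0 Ω
I = V/|Z| = 188 mA
V_L = I·|Z_L| = 0.188 × 17.4 = 3.26 V

3.26 V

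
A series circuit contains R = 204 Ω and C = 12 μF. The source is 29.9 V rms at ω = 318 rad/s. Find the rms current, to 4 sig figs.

90.03 mA

X_C = 1/(ωC) = 262.1 Ω
Z = 204.0 − j262.1 Ω
|Z| = √(204.0² + 262.1²) = 332.1 Ω
I = V/|Z| = 29.9/332.1 = 90.03 mA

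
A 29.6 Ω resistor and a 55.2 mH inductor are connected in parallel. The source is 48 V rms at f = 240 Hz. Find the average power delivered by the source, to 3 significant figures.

ω = 2πf = 1508 rad/s
X_L = ωL = 83.2 Ω
Parallel: admittances add. Y = 1/R + 1/(jωL)
Y = (0.0338 − j0.0120) S
|Y| = 0.0359 S → |Z| = 1/|Y| = 27.9 Ω, ∠Z = −∠Y = 19.6°
I = V/|Z| = 1.72 A
P = VI cos φ = 48 × 1.72 × cos(19.6°) = 77.8 W

77.8 W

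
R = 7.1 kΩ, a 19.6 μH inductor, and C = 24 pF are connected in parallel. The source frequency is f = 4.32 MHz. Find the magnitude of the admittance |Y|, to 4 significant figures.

ω = 2πf = 2.714e+07 rad/s
X_L = ωL = 532.0 Ω
X_C = 1/(ωC) = 1535 Ω
Parallel: admittances add. Y = 1/R + 1/(jωL) + jωC
Y = (0.0001408 − j0.001228) S
|Y| = 0.001236 S → |Z| = 1/|Y| = 808.9 Ω, ∠Z = −∠Y = 83.46°

1.236 mS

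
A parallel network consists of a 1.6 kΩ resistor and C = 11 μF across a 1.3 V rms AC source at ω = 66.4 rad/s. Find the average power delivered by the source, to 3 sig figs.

X_C = 1/(ωC) = 1370 Ω
Parallel: admittances add. Y = 1/R + jωC
Y = (0.000625 + j0.000730) S
|Y| = 0.000961 S → |Z| = 1/|Y| = 1040 Ω, ∠Z = −∠Y = -49.4°
I = V/|Z| = 1.25 mA
P = VI cos φ = 1.3 × 0.00125 × cos(-49.4°) = 1.06 mW

1.06 mW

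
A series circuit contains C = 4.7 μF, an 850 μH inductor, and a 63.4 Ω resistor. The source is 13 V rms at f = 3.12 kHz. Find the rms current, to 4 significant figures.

204.2 mA

ω = 2πf = 19600 rad/s
X_L = ωL = 16.66 Ω
X_C = 1/(ωC) = 10.85 Ω
Net reactance X = X_L − X_C = 5.810 Ω
Z = 63.40 + j5.810 Ω
|Z| = √(63.40² + 5.810²) = 63.67 Ω
I = V/|Z| = 13/63.67 = 204.2 mA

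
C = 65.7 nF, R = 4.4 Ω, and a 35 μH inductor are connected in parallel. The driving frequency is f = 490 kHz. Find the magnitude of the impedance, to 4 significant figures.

3.354 Ω

ω = 2πf = 3.079e+06 rad/s
X_L = ωL = 107.8 Ω
X_C = 1/(ωC) = 4.944 Ω
Parallel: admittances add. Y = 1/R + 1/(jωL) + jωC
Y = (0.2273 + j0.1930) S
|Y| = 0.2982 S → |Z| = 1/|Y| = 3.354 Ω, ∠Z = −∠Y = -40.34°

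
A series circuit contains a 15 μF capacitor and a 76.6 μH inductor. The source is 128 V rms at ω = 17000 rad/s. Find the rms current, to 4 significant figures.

X_L = ωL = 1.302 Ω
X_C = 1/(ωC) = 3.922 Ω
Net reactance X = X_L − X_C = -2.619 Ω
Z = − j2.619 Ω
|Z| = √(0² + 2.619²) = 2.619 Ω
I = V/|Z| = 128/2.619 = 48.87 A

48.87 A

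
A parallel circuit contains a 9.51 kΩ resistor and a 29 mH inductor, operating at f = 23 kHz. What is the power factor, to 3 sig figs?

ω = 2πf = 144500 rad/s
X_L = ωL = 4190 Ω
Parallel: admittances add. Y = 1/R + 1/(jωL)
Y = (0.000105 − j0.000239) S
|Y| = 0.000261 S → |Z| = 1/|Y| = 3840 Ω, ∠Z = −∠Y = 66.2°
cos φ = cos(66.2°) = 0.403

0.403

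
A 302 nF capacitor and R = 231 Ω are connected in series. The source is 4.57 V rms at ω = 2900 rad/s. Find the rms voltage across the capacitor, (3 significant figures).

X_C = 1/(ωC) = 1140 Ω
Z = 231 − j1140 Ω
|Z| = √(231² + 1140²) = 1160 Ω
I = V/|Z| = 3.92 mA
V_C = I·|Z_C| = 0.00392 × 1140 = 4.48 V

4.48 V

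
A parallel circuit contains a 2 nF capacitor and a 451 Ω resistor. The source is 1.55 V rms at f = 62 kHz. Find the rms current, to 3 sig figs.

3.64 mA

ω = 2πf = 389600 rad/s
X_C = 1/(ωC) = 1280 Ω
Parallel: admittances add. Y = 1/R + jωC
Y = (0.00222 + j0.000779) S
|Y| = 0.00235 S → |Z| = 1/|Y| = 425 Ω, ∠Z = −∠Y = -19.4°
I = V/|Z| = 1.55/425 = 3.64 mA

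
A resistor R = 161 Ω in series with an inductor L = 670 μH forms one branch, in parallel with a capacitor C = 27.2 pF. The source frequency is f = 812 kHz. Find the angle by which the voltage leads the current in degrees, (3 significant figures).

ω = 2πf = 5.102e+06 rad/s
X_L = ωL = 3420 Ω
X_C = 1/(ωC) = 7210 Ω
Branch 1 (R+jX_L): Z₁ = 161 + j3420 Ω, |Z₁| = 3420 Ω
Branch 2 (−jX_C): Z₂ = −j7210 Ω
Parallel: Z = Z₁Z₂/(Z₁+Z₂), |Z| = 6500 Ω, ∠Z = 84.9°

84.9°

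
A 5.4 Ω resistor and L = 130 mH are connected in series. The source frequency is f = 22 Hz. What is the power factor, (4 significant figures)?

0.2878

ω = 2πf = 138.2 rad/s
X_L = ωL = 17.97 Ω
Z = 5.400 + j17.97 Ω
|Z| = √(5.400² + 17.97²) = 18.76 Ω
∠Z = arctan(17.97/5.400) = 73.27°
cos φ = cos(73.27°) = 0.2878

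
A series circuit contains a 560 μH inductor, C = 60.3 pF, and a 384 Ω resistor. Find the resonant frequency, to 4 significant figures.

866.1 kHz

ω₀ = 1/√(LC) = 1/√(0.00056 × 6.03e-11) = 5.442e+06 rad/s
f₀ = ω₀/(2π) = 866.1 kHz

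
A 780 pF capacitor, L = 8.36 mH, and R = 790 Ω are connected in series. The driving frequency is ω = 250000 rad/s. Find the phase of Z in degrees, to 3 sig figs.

X_L = ωL = 2090 Ω
X_C = 1/(ωC) = 5130 Ω
Net reactance X = X_L − X_C = -3040 Ω
Z = 790 − j3040 Ω
|Z| = √(790² + 3040²) = 3140 Ω
∠Z = arctan(-3040/790) = -75.4°

-75.4°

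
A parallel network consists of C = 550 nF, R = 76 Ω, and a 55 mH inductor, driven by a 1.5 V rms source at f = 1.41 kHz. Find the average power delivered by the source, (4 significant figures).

ω = 2πf = 8859 rad/s
X_L = ωL = 487.3 Ω
X_C = 1/(ωC) = 205.2 Ω
Parallel: admittances add. Y = 1/R + 1/(jωL) + jωC
Y = (0.01316 + j0.002820) S
|Y| = 0.01346 S → |Z| = 1/|Y| = 74.31 Ω, ∠Z = −∠Y = -12.10°
I = V/|Z| = 20.19 mA
P = VI cos φ = 1.5 × 0.02019 × cos(-12.10°) = 29.61 mW

29.61 mW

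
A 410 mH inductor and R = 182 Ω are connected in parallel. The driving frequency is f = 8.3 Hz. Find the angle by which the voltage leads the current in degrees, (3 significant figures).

83.3°

ω = 2πf = 52.15 rad/s
X_L = ωL = 21.4 Ω
Parallel: admittances add. Y = 1/R + 1/(jωL)
Y = (0.00549 − j0.0468) S
|Y| = 0.0471 S → |Z| = 1/|Y| = 21.2 Ω, ∠Z = −∠Y = 83.3°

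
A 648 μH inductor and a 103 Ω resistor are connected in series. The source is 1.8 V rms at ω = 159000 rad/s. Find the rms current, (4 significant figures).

X_L = ωL = 103.0 Ω
Z = 103.0 + j103.0 Ω
|Z| = √(103.0² + 103.0²) = 145.7 Ω
I = V/|Z| = 1.8/145.7 = 12.36 mA

12.36 mA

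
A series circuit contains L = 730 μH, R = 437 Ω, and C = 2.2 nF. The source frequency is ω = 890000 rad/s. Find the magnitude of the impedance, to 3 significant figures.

459 Ω

X_L = ωL = 650 Ω
X_C = 1/(ωC) = 511 Ω
Net reactance X = X_L − X_C = 139 Ω
Z = 437 + j139 Ω
|Z| = √(437² + 139²) = 459 Ω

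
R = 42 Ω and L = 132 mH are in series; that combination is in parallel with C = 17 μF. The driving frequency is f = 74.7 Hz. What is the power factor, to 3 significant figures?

ω = 2πf = 469.4 rad/s
X_L = ωL = 62.0 Ω
X_C = 1/(ωC) = 125 Ω
Branch 1 (R+jX_L): Z₁ = 42.0 + j62.0 Ω, |Z₁| = 74.8 Ω
Branch 2 (−jX_C): Z₂ = −j125 Ω
Parallel: Z = Z₁Z₂/(Z₁+Z₂), |Z| = 123 Ω, ∠Z = 22.3°
cos φ = cos(22.3°) = 0.925

0.925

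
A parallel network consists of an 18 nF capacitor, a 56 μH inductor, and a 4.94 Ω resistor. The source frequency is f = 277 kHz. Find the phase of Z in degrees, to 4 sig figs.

ω = 2πf = 1.74e+06 rad/s
X_L = ωL = 97.46 Ω
X_C = 1/(ωC) = 31.92 Ω
Parallel: admittances add. Y = 1/R + 1/(jωL) + jωC
Y = (0.2024 + j0.02107) S
|Y| = 0.2035 S → |Z| = 1/|Y| = 4.913 Ω, ∠Z = −∠Y = -5.942°

-5.942°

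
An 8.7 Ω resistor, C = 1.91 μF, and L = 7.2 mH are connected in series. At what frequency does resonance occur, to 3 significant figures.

1.36 kHz

ω₀ = 1/√(LC) = 1/√(0.0072 × 1.91e-06) = 8527 rad/s
f₀ = ω₀/(2π) = 1.36 kHz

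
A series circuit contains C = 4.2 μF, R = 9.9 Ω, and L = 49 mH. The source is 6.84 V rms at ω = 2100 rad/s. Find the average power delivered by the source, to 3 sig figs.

X_L = ωL = 103 Ω
X_C = 1/(ωC) = 113 Ω
Net reactance X = X_L − X_C = -10.5 Ω
Z = 9.90 − j10.5 Ω
|Z| = √(9.90² + 10.5²) = 14.4 Ω
∠Z = arctan(-10.5/9.90) = -46.6°
I = V/|Z| = 474 mA
P = VI cos φ = 6.84 × 0.474 × cos(-46.6°) = 2.23 W

2.23 W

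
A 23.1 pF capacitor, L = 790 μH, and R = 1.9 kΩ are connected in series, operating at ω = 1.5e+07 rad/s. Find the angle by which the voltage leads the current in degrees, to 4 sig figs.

X_L = ωL = 11850 Ω
X_C = 1/(ωC) = 2886 Ω
Net reactance X = X_L − X_C = 8964 Ω
Z = 1900 + j8964 Ω
|Z| = √(1900² + 8964²) = 9163 Ω
∠Z = arctan(8964/1900) = 78.03°

78.03°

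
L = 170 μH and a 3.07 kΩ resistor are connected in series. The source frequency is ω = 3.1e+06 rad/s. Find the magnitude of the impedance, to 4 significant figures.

3115 Ω

X_L = ωL = 527.0 Ω
Z = 3070 + j527.0 Ω
|Z| = √(3070² + 527.0²) = 3115 Ω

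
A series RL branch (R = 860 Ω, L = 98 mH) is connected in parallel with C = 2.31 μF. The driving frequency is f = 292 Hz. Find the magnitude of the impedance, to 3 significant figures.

ω = 2πf = 1835 rad/s
X_L = ωL = 180 Ω
X_C = 1/(ωC) = 236 Ω
Branch 1 (R+jX_L): Z₁ = 860 + j180 Ω, |Z₁| = 879 Ω
Branch 2 (−jX_C): Z₂ = −j236 Ω
Parallel: Z = Z₁Z₂/(Z₁+Z₂), |Z| = 241 Ω, ∠Z = -74.5°

241 Ω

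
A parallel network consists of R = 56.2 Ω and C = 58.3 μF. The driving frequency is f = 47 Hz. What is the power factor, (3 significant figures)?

0.719

ω = 2πf = 295.3 rad/s
X_C = 1/(ωC) = 58.1 Ω
Parallel: admittances add. Y = 1/R + jωC
Y = (0.0178 + j0.0172) S
|Y| = 0.0248 S → |Z| = 1/|Y| = 40.4 Ω, ∠Z = −∠Y = -44.1°
cos φ = cos(-44.1°) = 0.719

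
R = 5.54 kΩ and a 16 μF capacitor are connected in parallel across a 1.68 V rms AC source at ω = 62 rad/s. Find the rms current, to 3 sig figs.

1.69 mA

X_C = 1/(ωC) = 1010 Ω
Parallel: admittances add. Y = 1/R + jωC
Y = (0.000181 + j0.000992) S
|Y| = 0.00101 S → |Z| = 1/|Y| = 992 Ω, ∠Z = −∠Y = -79.7°
I = V/|Z| = 1.68/992 = 1.69 mA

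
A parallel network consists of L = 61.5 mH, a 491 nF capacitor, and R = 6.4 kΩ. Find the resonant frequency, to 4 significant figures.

ω₀ = 1/√(LC) = 1/√(0.0615 × 4.91e-07) = 5755 rad/s
f₀ = ω₀/(2π) = 915.9 Hz

915.9 Hz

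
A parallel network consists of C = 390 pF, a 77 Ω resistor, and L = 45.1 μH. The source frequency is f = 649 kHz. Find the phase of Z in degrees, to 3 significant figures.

16.5°

ω = 2πf = 4.078e+06 rad/s
X_L = ωL = 184 Ω
X_C = 1/(ωC) = 629 Ω
Parallel: admittances add. Y = 1/R + 1/(jωL) + jωC
Y = (0.0130 − j0.00385) S
|Y| = 0.0135 S → |Z| = 1/|Y| = 73.8 Ω, ∠Z = −∠Y = 16.5°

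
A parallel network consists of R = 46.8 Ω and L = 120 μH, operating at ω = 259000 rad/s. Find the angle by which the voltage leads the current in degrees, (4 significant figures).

X_L = ωL = 31.08 Ω
Parallel: admittances add. Y = 1/R + 1/(jωL)
Y = (0.02137 − j0.03218) S
|Y| = 0.03862 S → |Z| = 1/|Y| = 25.89 Ω, ∠Z = −∠Y = 56.41°

56.41°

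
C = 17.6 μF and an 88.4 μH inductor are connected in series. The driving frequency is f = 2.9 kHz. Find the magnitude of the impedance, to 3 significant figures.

ω = 2πf = 18220 rad/s
X_L = ωL = 1.61 Ω
X_C = 1/(ωC) = 3.12 Ω
Net reactance X = X_L − X_C = -1.51 Ω
Z = − j1.51 Ω
|Z| = √(0² + 1.51²) = 1.51 Ω

1.51 Ω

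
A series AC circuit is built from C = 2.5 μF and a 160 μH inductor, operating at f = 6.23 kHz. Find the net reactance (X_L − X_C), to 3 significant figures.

ω = 2πf = 39140 rad/s
X_L = ωL = 6.26 Ω
X_C = 1/(ωC) = 10.2 Ω
X = 6.26 − 10.2 = -3.96 Ω

-3.96 Ω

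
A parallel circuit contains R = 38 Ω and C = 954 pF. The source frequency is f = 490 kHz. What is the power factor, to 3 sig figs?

ω = 2πf = 3.079e+06 rad/s
X_C = 1/(ωC) = 340 Ω
Parallel: admittances add. Y = 1/R + jωC
Y = (0.0263 + j0.00294) S
|Y| = 0.0265 S → |Z| = 1/|Y| = 37.8 Ω, ∠Z = −∠Y = -6.37°
cos φ = cos(-6.37°) = 0.994

0.994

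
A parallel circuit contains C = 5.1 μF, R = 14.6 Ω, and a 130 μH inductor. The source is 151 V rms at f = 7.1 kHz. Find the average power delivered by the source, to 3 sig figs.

1.56 kW

ω = 2πf = 44610 rad/s
X_L = ωL = 5.80 Ω
X_C = 1/(ωC) = 4.40 Ω
Parallel: admittances add. Y = 1/R + 1/(jωL) + jωC
Y = (0.0685 + j0.0551) S
|Y| = 0.0879 S → |Z| = 1/|Y| = 11.4 Ω, ∠Z = −∠Y = -38.8°
I = V/|Z| = 13.3 A
P = VI cos φ = 151 × 13.3 × cos(-38.8°) = 1.56 kW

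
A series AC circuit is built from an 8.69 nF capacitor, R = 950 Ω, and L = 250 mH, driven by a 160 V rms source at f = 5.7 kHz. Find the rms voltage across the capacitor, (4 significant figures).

88.36 V

ω = 2πf = 35810 rad/s
X_L = ωL = 8954 Ω
X_C = 1/(ωC) = 3213 Ω
Net reactance X = X_L − X_C = 5740 Ω
Z = 950.0 + j5740 Ω
|Z| = √(950.0² + 5740²) = 5819 Ω
I = V/|Z| = 27.50 mA
V_C = I·|Z_C| = 0.02750 × 3213 = 88.36 V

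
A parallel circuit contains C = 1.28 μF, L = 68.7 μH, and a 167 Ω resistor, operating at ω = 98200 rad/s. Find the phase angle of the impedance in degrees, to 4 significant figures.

75.12°

X_L = ωL = 6.746 Ω
X_C = 1/(ωC) = 7.956 Ω
Parallel: admittances add. Y = 1/R + 1/(jωL) + jωC
Y = (0.005988 − j0.02253) S
|Y| = 0.02331 S → |Z| = 1/|Y| = 42.89 Ω, ∠Z = −∠Y = 75.12°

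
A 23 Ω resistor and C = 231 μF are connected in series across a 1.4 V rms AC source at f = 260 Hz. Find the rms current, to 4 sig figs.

60.47 mA

ω = 2πf = 1634 rad/s
X_C = 1/(ωC) = 2.650 Ω
Z = 23.00 − j2.650 Ω
|Z| = √(23.00² + 2.650²) = 23.15 Ω
I = V/|Z| = 1.4/23.15 = 60.47 mA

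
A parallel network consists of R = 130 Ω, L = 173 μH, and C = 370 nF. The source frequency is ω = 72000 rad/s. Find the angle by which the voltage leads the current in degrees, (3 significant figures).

81.8°

X_L = ωL = 12.5 Ω
X_C = 1/(ωC) = 37.5 Ω
Parallel: admittances add. Y = 1/R + 1/(jωL) + jωC
Y = (0.00769 − j0.0536) S
|Y| = 0.0542 S → |Z| = 1/|Y| = 18.5 Ω, ∠Z = −∠Y = 81.8°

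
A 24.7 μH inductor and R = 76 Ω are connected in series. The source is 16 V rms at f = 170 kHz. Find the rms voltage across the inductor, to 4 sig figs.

5.247 V

ω = 2πf = 1.068e+06 rad/s
X_L = ωL = 26.38 Ω
Z = 76.00 + j26.38 Ω
|Z| = √(76.00² + 26.38²) = 80.45 Ω
I = V/|Z| = 198.9 mA
V_L = I·|Z_L| = 0.1989 × 26.38 = 5.247 V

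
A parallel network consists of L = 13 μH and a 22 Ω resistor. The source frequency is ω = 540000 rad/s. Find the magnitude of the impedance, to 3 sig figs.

X_L = ωL = 7.02 Ω
Parallel: admittances add. Y = 1/R + 1/(jωL)
Y = (0.0455 − j0.142) S
|Y| = 0.150 S → |Z| = 1/|Y| = 6.69 Ω, ∠Z = −∠Y = 72.3°

6.69 Ω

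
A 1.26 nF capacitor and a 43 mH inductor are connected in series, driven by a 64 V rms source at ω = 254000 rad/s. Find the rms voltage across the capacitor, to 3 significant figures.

X_L = ωL = 10900 Ω
X_C = 1/(ωC) = 3120 Ω
Net reactance X = X_L − X_C = 7800 Ω
Z = j7800 Ω
|Z| = √(0² + 7800²) = 7800 Ω
I = V/|Z| = 8.21 mA
V_C = I·|Z_C| = 0.00821 × 3120 = 25.6 V

25.6 V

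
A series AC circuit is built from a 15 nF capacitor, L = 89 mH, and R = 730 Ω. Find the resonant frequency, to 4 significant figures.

4.356 kHz

ω₀ = 1/√(LC) = 1/√(0.089 × 1.5e-08) = 27370 rad/s
f₀ = ω₀/(2π) = 4.356 kHz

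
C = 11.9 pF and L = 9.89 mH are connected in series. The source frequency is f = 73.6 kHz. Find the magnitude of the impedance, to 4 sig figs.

ω = 2πf = 462400 rad/s
X_L = ωL = 4574 Ω
X_C = 1/(ωC) = 181700 Ω
Net reactance X = X_L − X_C = -177100 Ω
Z = − j177100 Ω
|Z| = √(0² + 177100²) = 177100 Ω

177100 Ω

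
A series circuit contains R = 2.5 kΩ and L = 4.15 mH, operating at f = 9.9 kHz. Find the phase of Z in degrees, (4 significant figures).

ω = 2πf = 62200 rad/s
X_L = ωL = 258.1 Ω
Z = 2500 + j258.1 Ω
|Z| = √(2500² + 258.1²) = 2513 Ω
∠Z = arctan(258.1/2500) = 5.895°

5.895°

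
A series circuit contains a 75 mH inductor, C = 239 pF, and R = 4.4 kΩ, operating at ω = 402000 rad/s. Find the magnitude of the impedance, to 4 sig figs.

20230 Ω

X_L = ωL = 30150 Ω
X_C = 1/(ωC) = 10410 Ω
Net reactance X = X_L − X_C = 19740 Ω
Z = 4400 + j19740 Ω
|Z| = √(4400² + 19740²) = 20230 Ω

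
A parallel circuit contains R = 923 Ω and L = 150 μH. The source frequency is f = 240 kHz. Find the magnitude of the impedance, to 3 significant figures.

220 Ω

ω = 2πf = 1.508e+06 rad/s
X_L = ωL = 226 Ω
Parallel: admittances add. Y = 1/R + 1/(jωL)
Y = (0.00108 − j0.00442) S
|Y| = 0.00455 S → |Z| = 1/|Y| = 220 Ω, ∠Z = −∠Y = 76.2°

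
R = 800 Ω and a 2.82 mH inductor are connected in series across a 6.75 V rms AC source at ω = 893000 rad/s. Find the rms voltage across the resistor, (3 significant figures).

2.04 V

X_L = ωL = 2520 Ω
Z = 800 + j2520 Ω
|Z| = √(800² + 2520²) = 2640 Ω
I = V/|Z| = 2.55 mA
V_R = I·|Z_R| = 0.00255 × 800 = 2.04 V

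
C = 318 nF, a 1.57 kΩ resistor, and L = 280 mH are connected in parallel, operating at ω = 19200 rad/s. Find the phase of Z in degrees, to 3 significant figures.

-83.9°

X_L = ωL = 5380 Ω
X_C = 1/(ωC) = 164 Ω
Parallel: admittances add. Y = 1/R + 1/(jωL) + jωC
Y = (0.000637 + j0.00592) S
|Y| = 0.00595 S → |Z| = 1/|Y| = 168 Ω, ∠Z = −∠Y = -83.9°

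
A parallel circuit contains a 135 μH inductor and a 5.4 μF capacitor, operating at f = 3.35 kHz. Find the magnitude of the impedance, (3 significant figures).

4.20 Ω

ω = 2πf = 21050 rad/s
X_L = ωL = 2.84 Ω
X_C = 1/(ωC) = 8.80 Ω
Parallel: admittances add. Y = 1/(jωL) + jωC
Y = (0 − j0.238) S
|Y| = 0.238 S → |Z| = 1/|Y| = 4.20 Ω, ∠Z = −∠Y = 90.0°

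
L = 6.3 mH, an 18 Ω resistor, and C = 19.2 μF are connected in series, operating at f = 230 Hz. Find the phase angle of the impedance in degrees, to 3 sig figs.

-56.2°

ω = 2πf = 1445 rad/s
X_L = ωL = 9.10 Ω
X_C = 1/(ωC) = 36.0 Ω
Net reactance X = X_L − X_C = -26.9 Ω
Z = 18.0 − j26.9 Ω
|Z| = √(18.0² + 26.9²) = 32.4 Ω
∠Z = arctan(-26.9/18.0) = -56.2°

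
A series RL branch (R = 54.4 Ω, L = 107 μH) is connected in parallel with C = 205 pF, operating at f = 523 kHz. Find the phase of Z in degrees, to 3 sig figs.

78.5°

ω = 2πf = 3.286e+06 rad/s
X_L = ωL = 352 Ω
X_C = 1/(ωC) = 1480 Ω
Branch 1 (R+jX_L): Z₁ = 54.4 + j352 Ω, |Z₁| = 356 Ω
Branch 2 (−jX_C): Z₂ = −j1480 Ω
Parallel: Z = Z₁Z₂/(Z₁+Z₂), |Z| = 466 Ω, ∠Z = 78.5°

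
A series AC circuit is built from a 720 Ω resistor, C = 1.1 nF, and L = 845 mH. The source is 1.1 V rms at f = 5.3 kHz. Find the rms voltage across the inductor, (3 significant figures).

28.0 V

ω = 2πf = 33300 rad/s
X_L = ωL = 28100 Ω
X_C = 1/(ωC) = 27300 Ω
Net reactance X = X_L − X_C = 840 Ω
Z = 720 + j840 Ω
|Z| = √(720² + 840²) = 1110 Ω
I = V/|Z| = 994 μA
V_L = I·|Z_L| = 0.000994 × 28100 = 28.0 V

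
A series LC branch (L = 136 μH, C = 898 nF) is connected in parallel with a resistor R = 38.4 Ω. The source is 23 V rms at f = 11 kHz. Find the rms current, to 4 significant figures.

ω = 2πf = 69120 rad/s
X_L = ωL = 9.400 Ω
X_C = 1/(ωC) = 16.11 Ω
Branch 1: Z₁ = R = 38.40 Ω
Branch 2 (series LC): Z₂ = j(X_L − X_C) = −j6.712 Ω
Parallel: Z = Z₁Z₂/(Z₁+Z₂), |Z| = 6.612 Ω, ∠Z = -80.08°
I = V/|Z| = 23/6.612 = 3.478 A

3.478 A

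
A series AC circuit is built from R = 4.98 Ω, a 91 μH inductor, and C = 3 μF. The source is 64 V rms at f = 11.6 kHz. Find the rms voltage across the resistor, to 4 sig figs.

ω = 2πf = 72880 rad/s
X_L = ωL = 6.633 Ω
X_C = 1/(ωC) = 4.573 Ω
Net reactance X = X_L − X_C = 2.059 Ω
Z = 4.980 + j2.059 Ω
|Z| = √(4.980² + 2.059²) = 5.389 Ω
I = V/|Z| = 11.88 A
V_R = I·|Z_R| = 11.88 × 4.980 = 59.14 V

59.14 V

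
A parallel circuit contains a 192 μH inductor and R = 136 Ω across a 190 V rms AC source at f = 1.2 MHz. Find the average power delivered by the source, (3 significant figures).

ω = 2πf = 7.54e+06 rad/s
X_L = ωL = 1450 Ω
Parallel: admittances add. Y = 1/R + 1/(jωL)
Y = (0.00735 − j0.000691) S
|Y| = 0.00739 S → |Z| = 1/|Y| = 135 Ω, ∠Z = −∠Y = 5.37°
I = V/|Z| = 1.40 A
P = VI cos φ = 190 × 1.40 × cos(5.37°) = 265 W

265 W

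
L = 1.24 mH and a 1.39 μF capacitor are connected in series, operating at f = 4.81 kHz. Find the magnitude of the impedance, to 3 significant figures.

ω = 2πf = 30220 rad/s
X_L = ωL = 37.5 Ω
X_C = 1/(ωC) = 23.8 Ω
Net reactance X = X_L − X_C = 13.7 Ω
Z = j13.7 Ω
|Z| = √(0² + 13.7²) = 13.7 Ω

13.7 Ω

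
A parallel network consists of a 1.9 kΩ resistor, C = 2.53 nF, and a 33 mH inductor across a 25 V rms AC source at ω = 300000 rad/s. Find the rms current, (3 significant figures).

21.1 mA

X_L = ωL = 9900 Ω
X_C = 1/(ωC) = 1320 Ω
Parallel: admittances add. Y = 1/R + 1/(jωL) + jωC
Y = (0.000526 + j0.000658) S
|Y| = 0.000843 S → |Z| = 1/|Y| = 1190 Ω, ∠Z = −∠Y = -51.3°
I = V/|Z| = 25/1190 = 21.1 mA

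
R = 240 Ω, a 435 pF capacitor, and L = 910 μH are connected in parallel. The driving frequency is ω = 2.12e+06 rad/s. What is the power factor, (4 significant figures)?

0.9953

X_L = ωL = 1929 Ω
X_C = 1/(ωC) = 1084 Ω
Parallel: admittances add. Y = 1/R + 1/(jωL) + jωC
Y = (0.004167 + j0.0004039) S
|Y| = 0.004186 S → |Z| = 1/|Y| = 238.9 Ω, ∠Z = −∠Y = -5.536°
cos φ = cos(-5.536°) = 0.9953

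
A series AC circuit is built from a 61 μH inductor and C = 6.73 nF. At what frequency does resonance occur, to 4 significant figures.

ω₀ = 1/√(LC) = 1/√(6.1e-05 × 6.73e-09) = 1.561e+06 rad/s
f₀ = ω₀/(2π) = 248.4 kHz

248.4 kHz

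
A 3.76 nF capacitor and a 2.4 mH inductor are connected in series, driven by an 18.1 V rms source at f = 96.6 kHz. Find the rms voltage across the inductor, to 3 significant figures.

25.9 V

ω = 2πf = 607000 rad/s
X_L = ωL = 1460 Ω
X_C = 1/(ωC) = 438 Ω
Net reactance X = X_L − X_C = 1020 Ω
Z = j1020 Ω
|Z| = √(0² + 1020²) = 1020 Ω
I = V/|Z| = 17.8 mA
V_L = I·|Z_L| = 0.0178 × 1460 = 25.9 V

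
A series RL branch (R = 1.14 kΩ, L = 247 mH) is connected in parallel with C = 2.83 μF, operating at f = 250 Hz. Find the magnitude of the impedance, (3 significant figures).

235 Ω

ω = 2πf = 1571 rad/s
X_L = ωL = 388 Ω
X_C = 1/(ωC) = 225 Ω
Branch 1 (R+jX_L): Z₁ = 1140 + j388 Ω, |Z₁| = 1200 Ω
Branch 2 (−jX_C): Z₂ = −j225 Ω
Parallel: Z = Z₁Z₂/(Z₁+Z₂), |Z| = 235 Ω, ∠Z = -79.3°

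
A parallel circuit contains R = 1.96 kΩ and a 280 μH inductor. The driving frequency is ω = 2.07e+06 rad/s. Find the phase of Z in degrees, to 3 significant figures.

X_L = ωL = 580 Ω
Parallel: admittances add. Y = 1/R + 1/(jωL)
Y = (0.000510 − j0.00173) S
|Y| = 0.00180 S → |Z| = 1/|Y| = 556 Ω, ∠Z = −∠Y = 73.5°

73.5°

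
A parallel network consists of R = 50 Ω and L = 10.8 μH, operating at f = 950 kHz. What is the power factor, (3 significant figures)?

0.790

ω = 2πf = 5.969e+06 rad/s
X_L = ωL = 64.5 Ω
Parallel: admittances add. Y = 1/R + 1/(jωL)
Y = (0.0200 − j0.0155) S
|Y| = 0.0253 S → |Z| = 1/|Y| = 39.5 Ω, ∠Z = −∠Y = 37.8°
cos φ = cos(37.8°) = 0.790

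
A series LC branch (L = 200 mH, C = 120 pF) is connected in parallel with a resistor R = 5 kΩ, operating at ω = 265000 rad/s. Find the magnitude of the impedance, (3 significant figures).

4870 Ω

X_L = ωL = 53000 Ω
X_C = 1/(ωC) = 31400 Ω
Branch 1: Z₁ = R = 5000 Ω
Branch 2 (series LC): Z₂ = j(X_L − X_C) = j21600 Ω
Parallel: Z = Z₁Z₂/(Z₁+Z₂), |Z| = 4870 Ω, ∠Z = 13.1°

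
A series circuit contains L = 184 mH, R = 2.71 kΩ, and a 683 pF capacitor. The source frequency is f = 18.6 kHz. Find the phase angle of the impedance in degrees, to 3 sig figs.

ω = 2πf = 116900 rad/s
X_L = ωL = 21500 Ω
X_C = 1/(ωC) = 12500 Ω
Net reactance X = X_L − X_C = 8980 Ω
Z = 2710 + j8980 Ω
|Z| = √(2710² + 8980²) = 9380 Ω
∠Z = arctan(8980/2710) = 73.2°

73.2°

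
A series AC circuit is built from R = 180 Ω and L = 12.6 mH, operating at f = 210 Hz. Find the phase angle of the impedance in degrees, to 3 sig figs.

ω = 2πf = 1319 rad/s
X_L = ωL = 16.6 Ω
Z = 180 + j16.6 Ω
|Z| = √(180² + 16.6²) = 181 Ω
∠Z = arctan(16.6/180) = 5.28°

5.28°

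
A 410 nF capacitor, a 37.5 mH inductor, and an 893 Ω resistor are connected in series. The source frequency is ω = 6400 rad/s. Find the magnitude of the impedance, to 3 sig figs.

X_L = ωL = 240 Ω
X_C = 1/(ωC) = 381 Ω
Net reactance X = X_L − X_C = -141 Ω
Z = 893 − j141 Ω
|Z| = √(893² + 141²) = 904 Ω

904 Ω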